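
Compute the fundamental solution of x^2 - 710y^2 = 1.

(x, y) = (1279, 48)

First expand sqrt(710) as a continued fraction. With x_i = (sqrt(710) + m_i)/d_i and (m_0, d_0) = (0, 1): a_0 = floor(sqrt(710)) = 26, since 26^2 = 676 <= 710 < 729 = 27^2.
Iterate m_{i+1} = d_i*a_i - m_i, d_{i+1} = (710 - m_{i+1}^2)/d_i, a_{i+1} = floor((a_0 + m_{i+1})/d_{i+1}):
  m_1 = 1*26 - 0 = 26, d_1 = (710 - 26^2)/1 = 34/1 = 34, a_1 = floor((26 + 26)/34) = 1.
  m_2 = 34*1 - 26 = 8, d_2 = (710 - 8^2)/34 = 646/34 = 19, a_2 = floor((26 + 8)/19) = 1.
  m_3 = 19*1 - 8 = 11, d_3 = (710 - 11^2)/19 = 589/19 = 31, a_3 = floor((26 + 11)/31) = 1.
  m_4 = 31*1 - 11 = 20, d_4 = (710 - 20^2)/31 = 310/31 = 10, a_4 = floor((26 + 20)/10) = 4.
  m_5 = 10*4 - 20 = 20, d_5 = (710 - 20^2)/10 = 310/10 = 31, a_5 = floor((26 + 20)/31) = 1.
  m_6 = 31*1 - 20 = 11, d_6 = (710 - 11^2)/31 = 589/31 = 19, a_6 = floor((26 + 11)/19) = 1.
  m_7 = 19*1 - 11 = 8, d_7 = (710 - 8^2)/19 = 646/19 = 34, a_7 = floor((26 + 8)/34) = 1.
  m_8 = 34*1 - 8 = 26, d_8 = (710 - 26^2)/34 = 34/34 = 1, a_8 = floor((26 + 26)/1) = 52.
  m_9 = 1*52 - 26 = 26, d_9 = (710 - 26^2)/1 = 34/1 = 34: (m_9, d_9) = (m_1, d_1) = (26, 34), so from here the quotients repeat a_1, ..., a_8; the period length is 8.
So sqrt(710) = [26; (1, 1, 1, 4, 1, 1, 1, 52)] with period length k = 8.
k is even, so the fundamental solution of x^2 - 710y^2 = 1 is (p_{k-1}, q_{k-1}) = (p_7, q_7); compute convergents through index 7.
Convergents (p_i = a_i*p_{i-1} + p_{i-2}, q_i = a_i*q_{i-1} + q_{i-2} with p_{-2}=0, p_{-1}=1, q_{-2}=1, q_{-1}=0):
  i=0: a_0=26, p_0 = 26*1 + 0 = 26, q_0 = 26*0 + 1 = 1.
  i=1: a_1=1, p_1 = 1*26 + 1 = 27, q_1 = 1*1 + 0 = 1.
  i=2: a_2=1, p_2 = 1*27 + 26 = 53, q_2 = 1*1 + 1 = 2.
  i=3: a_3=1, p_3 = 1*53 + 27 = 80, q_3 = 1*2 + 1 = 3.
  i=4: a_4=4, p_4 = 4*80 + 53 = 373, q_4 = 4*3 + 2 = 14.
  i=5: a_5=1, p_5 = 1*373 + 80 = 453, q_5 = 1*14 + 3 = 17.
  i=6: a_6=1, p_6 = 1*453 + 373 = 826, q_6 = 1*17 + 14 = 31.
  i=7: a_7=1, p_7 = 1*826 + 453 = 1279, q_7 = 1*31 + 17 = 48.
Check: 1279^2 - 710*48^2 = 1635841 - 1635840 = 1, so (x, y) = (1279, 48) solves the equation, and by the theorem it is the least positive solution.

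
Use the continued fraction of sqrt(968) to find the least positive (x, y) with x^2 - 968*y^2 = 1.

First expand sqrt(968) as a continued fraction. With x_i = (sqrt(968) + m_i)/d_i and (m_0, d_0) = (0, 1): a_0 = floor(sqrt(968)) = 31, since 31^2 = 961 <= 968 < 1024 = 32^2.
Iterate m_{i+1} = d_i*a_i - m_i, d_{i+1} = (968 - m_{i+1}^2)/d_i, a_{i+1} = floor((a_0 + m_{i+1})/d_{i+1}):
  m_1 = 1*31 - 0 = 31, d_1 = (968 - 31^2)/1 = 7/1 = 7, a_1 = floor((31 + 31)/7) = 8.
  m_2 = 7*8 - 31 = 25, d_2 = (968 - 25^2)/7 = 343/7 = 49, a_2 = floor((31 + 25)/49) = 1.
  m_3 = 49*1 - 25 = 24, d_3 = (968 - 24^2)/49 = 392/49 = 8, a_3 = floor((31 + 24)/8) = 6.
  m_4 = 8*6 - 24 = 24, d_4 = (968 - 24^2)/8 = 392/8 = 49, a_4 = floor((31 + 24)/49) = 1.
  m_5 = 49*1 - 24 = 25, d_5 = (968 - 25^2)/49 = 343/49 = 7, a_5 = floor((31 + 25)/7) = 8.
  m_6 = 7*8 - 25 = 31, d_6 = (968 - 31^2)/7 = 7/7 = 1, a_6 = floor((31 + 31)/1) = 62.
  m_7 = 1*62 - 31 = 31, d_7 = (968 - 31^2)/1 = 7/1 = 7: (m_7, d_7) = (m_1, d_1) = (31, 7), so from here the quotients repeat a_1, ..., a_6; the period length is 6.
So sqrt(968) = [31; (8, 1, 6, 1, 8, 62)] with period length k = 6.
k is even, so the fundamental solution of x^2 - 968y^2 = 1 is (p_{k-1}, q_{k-1}) = (p_5, q_5); compute convergents through index 5.
Convergents (p_i = a_i*p_{i-1} + p_{i-2}, q_i = a_i*q_{i-1} + q_{i-2} with p_{-2}=0, p_{-1}=1, q_{-2}=1, q_{-1}=0):
  i=0: a_0=31, p_0 = 31*1 + 0 = 31, q_0 = 31*0 + 1 = 1.
  i=1: a_1=8, p_1 = 8*31 + 1 = 249, q_1 = 8*1 + 0 = 8.
  i=2: a_2=1, p_2 = 1*249 + 31 = 280, q_2 = 1*8 + 1 = 9.
  i=3: a_3=6, p_3 = 6*280 + 249 = 1929, q_3 = 6*9 + 8 = 62.
  i=4: a_4=1, p_4 = 1*1929 + 280 = 2209, q_4 = 1*62 + 9 = 71.
  i=5: a_5=8, p_5 = 8*2209 + 1929 = 19601, q_5 = 8*71 + 62 = 630.
Check: 19601^2 - 968*630^2 = 384199201 - 384199200 = 1, so (x, y) = (19601, 630) solves the equation, and by the theorem it is the least positive solution.

(x, y) = (19601, 630)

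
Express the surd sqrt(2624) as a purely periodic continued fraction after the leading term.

[51; (4, 2, 4, 102)]

Write x_i = (sqrt(2624) + m_i)/d_i with (m_0, d_0) = (0, 1). a_0 = floor(sqrt(2624)) = 51, since 51^2 = 2601 <= 2624 < 2704 = 52^2.
Iterate m_{i+1} = d_i*a_i - m_i, d_{i+1} = (2624 - m_{i+1}^2)/d_i, a_{i+1} = floor((a_0 + m_{i+1})/d_{i+1}):
  m_1 = 1*51 - 0 = 51, d_1 = (2624 - 51^2)/1 = 23/1 = 23, a_1 = floor((51 + 51)/23) = 4.
  m_2 = 23*4 - 51 = 41, d_2 = (2624 - 41^2)/23 = 943/23 = 41, a_2 = floor((51 + 41)/41) = 2.
  m_3 = 41*2 - 41 = 41, d_3 = (2624 - 41^2)/41 = 943/41 = 23, a_3 = floor((51 + 41)/23) = 4.
  m_4 = 23*4 - 41 = 51, d_4 = (2624 - 51^2)/23 = 23/23 = 1, a_4 = floor((51 + 51)/1) = 102.
  m_5 = 1*102 - 51 = 51, d_5 = (2624 - 51^2)/1 = 23/1 = 23: (m_5, d_5) = (m_1, d_1) = (51, 23), so from here the quotients repeat a_1, ..., a_4; the period length is 4.
Hence the expansion of sqrt(2624) is a_0 = 51 followed by the repeating block 4, 2, 4, 102 (period 4).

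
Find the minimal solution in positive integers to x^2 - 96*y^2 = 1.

First expand sqrt(96) as a continued fraction. With x_i = (sqrt(96) + m_i)/d_i and (m_0, d_0) = (0, 1): a_0 = floor(sqrt(96)) = 9, since 9^2 = 81 <= 96 < 100 = 10^2.
Iterate m_{i+1} = d_i*a_i - m_i, d_{i+1} = (96 - m_{i+1}^2)/d_i, a_{i+1} = floor((a_0 + m_{i+1})/d_{i+1}):
  m_1 = 1*9 - 0 = 9, d_1 = (96 - 9^2)/1 = 15/1 = 15, a_1 = floor((9 + 9)/15) = 1.
  m_2 = 15*1 - 9 = 6, d_2 = (96 - 6^2)/15 = 60/15 = 4, a_2 = floor((9 + 6)/4) = 3.
  m_3 = 4*3 - 6 = 6, d_3 = (96 - 6^2)/4 = 60/4 = 15, a_3 = floor((9 + 6)/15) = 1.
  m_4 = 15*1 - 6 = 9, d_4 = (96 - 9^2)/15 = 15/15 = 1, a_4 = floor((9 + 9)/1) = 18.
  m_5 = 1*18 - 9 = 9, d_5 = (96 - 9^2)/1 = 15/1 = 15: (m_5, d_5) = (m_1, d_1) = (9, 15), so from here the quotients repeat a_1, ..., a_4; the period length is 4.
So sqrt(96) = [9; (1, 3, 1, 18)] with period length k = 4.
k is even, so the fundamental solution of x^2 - 96y^2 = 1 is (p_{k-1}, q_{k-1}) = (p_3, q_3); compute convergents through index 3.
Convergents (p_i = a_i*p_{i-1} + p_{i-2}, q_i = a_i*q_{i-1} + q_{i-2} with p_{-2}=0, p_{-1}=1, q_{-2}=1, q_{-1}=0):
  i=0: a_0=9, p_0 = 9*1 + 0 = 9, q_0 = 9*0 + 1 = 1.
  i=1: a_1=1, p_1 = 1*9 + 1 = 10, q_1 = 1*1 + 0 = 1.
  i=2: a_2=3, p_2 = 3*10 + 9 = 39, q_2 = 3*1 + 1 = 4.
  i=3: a_3=1, p_3 = 1*39 + 10 = 49, q_3 = 1*4 + 1 = 5.
Check: 49^2 - 96*5^2 = 2401 - 2400 = 1, so (x, y) = (49, 5) solves the equation, and by the theorem it is the least positive solution.

(x, y) = (49, 5)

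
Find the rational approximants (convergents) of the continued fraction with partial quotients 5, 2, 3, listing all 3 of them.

Using the convergent recurrence p_i = a_i*p_{i-1} + p_{i-2}, q_i = a_i*q_{i-1} + q_{i-2} with p_{-2}=0, p_{-1}=1, q_{-2}=1, q_{-1}=0:
  i=0: a_0=5, p_0 = 5*1 + 0 = 5, q_0 = 5*0 + 1 = 1.
  i=1: a_1=2, p_1 = 2*5 + 1 = 11, q_1 = 2*1 + 0 = 2.
  i=2: a_2=3, p_2 = 3*11 + 5 = 38, q_2 = 3*2 + 1 = 7.

5/1, 11/2, 38/7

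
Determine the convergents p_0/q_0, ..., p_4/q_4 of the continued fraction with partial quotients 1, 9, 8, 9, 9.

1/1, 10/9, 81/73, 739/666, 6732/6067

Using the convergent recurrence p_i = a_i*p_{i-1} + p_{i-2}, q_i = a_i*q_{i-1} + q_{i-2} with p_{-2}=0, p_{-1}=1, q_{-2}=1, q_{-1}=0:
  i=0: a_0=1, p_0 = 1*1 + 0 = 1, q_0 = 1*0 + 1 = 1.
  i=1: a_1=9, p_1 = 9*1 + 1 = 10, q_1 = 9*1 + 0 = 9.
  i=2: a_2=8, p_2 = 8*10 + 1 = 81, q_2 = 8*9 + 1 = 73.
  i=3: a_3=9, p_3 = 9*81 + 10 = 739, q_3 = 9*73 + 9 = 666.
  i=4: a_4=9, p_4 = 9*739 + 81 = 6732, q_4 = 9*666 + 73 = 6067.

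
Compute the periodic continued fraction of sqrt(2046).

[45; (4, 3, 2, 1, 2, 2, 2, 1, 2, 3, 4, 90)]

Write x_i = (sqrt(2046) + m_i)/d_i with (m_0, d_0) = (0, 1). a_0 = floor(sqrt(2046)) = 45, since 45^2 = 2025 <= 2046 < 2116 = 46^2.
Iterate m_{i+1} = d_i*a_i - m_i, d_{i+1} = (2046 - m_{i+1}^2)/d_i, a_{i+1} = floor((a_0 + m_{i+1})/d_{i+1}):
  m_1 = 1*45 - 0 = 45, d_1 = (2046 - 45^2)/1 = 21/1 = 21, a_1 = floor((45 + 45)/21) = 4.
  m_2 = 21*4 - 45 = 39, d_2 = (2046 - 39^2)/21 = 525/21 = 25, a_2 = floor((45 + 39)/25) = 3.
  m_3 = 25*3 - 39 = 36, d_3 = (2046 - 36^2)/25 = 750/25 = 30, a_3 = floor((45 + 36)/30) = 2.
  m_4 = 30*2 - 36 = 24, d_4 = (2046 - 24^2)/30 = 1470/30 = 49, a_4 = floor((45 + 24)/49) = 1.
  m_5 = 49*1 - 24 = 25, d_5 = (2046 - 25^2)/49 = 1421/49 = 29, a_5 = floor((45 + 25)/29) = 2.
  m_6 = 29*2 - 25 = 33, d_6 = (2046 - 33^2)/29 = 957/29 = 33, a_6 = floor((45 + 33)/33) = 2.
  m_7 = 33*2 - 33 = 33, d_7 = (2046 - 33^2)/33 = 957/33 = 29, a_7 = floor((45 + 33)/29) = 2.
  m_8 = 29*2 - 33 = 25, d_8 = (2046 - 25^2)/29 = 1421/29 = 49, a_8 = floor((45 + 25)/49) = 1.
  m_9 = 49*1 - 25 = 24, d_9 = (2046 - 24^2)/49 = 1470/49 = 30, a_9 = floor((45 + 24)/30) = 2.
  m_10 = 30*2 - 24 = 36, d_10 = (2046 - 36^2)/30 = 750/30 = 25, a_10 = floor((45 + 36)/25) = 3.
  m_11 = 25*3 - 36 = 39, d_11 = (2046 - 39^2)/25 = 525/25 = 21, a_11 = floor((45 + 39)/21) = 4.
  m_12 = 21*4 - 39 = 45, d_12 = (2046 - 45^2)/21 = 21/21 = 1, a_12 = floor((45 + 45)/1) = 90.
  m_13 = 1*90 - 45 = 45, d_13 = (2046 - 45^2)/1 = 21/1 = 21: (m_13, d_13) = (m_1, d_1) = (45, 21), so from here the quotients repeat a_1, ..., a_12; the period length is 12.
Hence the expansion of sqrt(2046) is a_0 = 45 followed by the repeating block 4, 3, 2, 1, 2, 2, 2, 1, 2, 3, 4, 90 (period 12).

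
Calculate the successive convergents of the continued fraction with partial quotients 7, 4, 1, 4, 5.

7/1, 29/4, 36/5, 173/24, 901/125

Using the convergent recurrence p_i = a_i*p_{i-1} + p_{i-2}, q_i = a_i*q_{i-1} + q_{i-2} with p_{-2}=0, p_{-1}=1, q_{-2}=1, q_{-1}=0:
  i=0: a_0=7, p_0 = 7*1 + 0 = 7, q_0 = 7*0 + 1 = 1.
  i=1: a_1=4, p_1 = 4*7 + 1 = 29, q_1 = 4*1 + 0 = 4.
  i=2: a_2=1, p_2 = 1*29 + 7 = 36, q_2 = 1*4 + 1 = 5.
  i=3: a_3=4, p_3 = 4*36 + 29 = 173, q_3 = 4*5 + 4 = 24.
  i=4: a_4=5, p_4 = 5*173 + 36 = 901, q_4 = 5*24 + 5 = 125.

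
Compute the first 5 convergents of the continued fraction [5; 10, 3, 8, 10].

Using the convergent recurrence p_i = a_i*p_{i-1} + p_{i-2}, q_i = a_i*q_{i-1} + q_{i-2} with p_{-2}=0, p_{-1}=1, q_{-2}=1, q_{-1}=0:
  i=0: a_0=5, p_0 = 5*1 + 0 = 5, q_0 = 5*0 + 1 = 1.
  i=1: a_1=10, p_1 = 10*5 + 1 = 51, q_1 = 10*1 + 0 = 10.
  i=2: a_2=3, p_2 = 3*51 + 5 = 158, q_2 = 3*10 + 1 = 31.
  i=3: a_3=8, p_3 = 8*158 + 51 = 1315, q_3 = 8*31 + 10 = 258.
  i=4: a_4=10, p_4 = 10*1315 + 158 = 13308, q_4 = 10*258 + 31 = 2611.

5/1, 51/10, 158/31, 1315/258, 13308/2611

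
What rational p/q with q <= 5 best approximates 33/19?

7/4

Expand x = 33/19 as a continued fraction with the Euclidean algorithm:
  33 = 1*19 + 14, so a_0 = 1.
  19 = 1*14 + 5, so a_1 = 1.
  14 = 2*5 + 4, so a_2 = 2.
  5 = 1*4 + 1, so a_3 = 1.
  4 = 4*1 + 0, so a_4 = 4.
so x = [1; 1, 2, 1, 4].
Convergents (p_i = a_i*p_{i-1} + p_{i-2}, q_i = a_i*q_{i-1} + q_{i-2} with p_{-2}=0, p_{-1}=1, q_{-2}=1, q_{-1}=0), until the denominator exceeds 5:
  i=0: a_0=1, p_0 = 1*1 + 0 = 1, q_0 = 1*0 + 1 = 1.
  i=1: a_1=1, p_1 = 1*1 + 1 = 2, q_1 = 1*1 + 0 = 1.
  i=2: a_2=2, p_2 = 2*2 + 1 = 5, q_2 = 2*1 + 1 = 3.
  i=3: a_3=1, p_3 = 1*5 + 2 = 7, q_3 = 1*3 + 1 = 4.
  i=4: a_4=4, p_4 = 4*7 + 5 = 33, q_4 = 4*4 + 3 = 19.
q_4 = 19 > 5, so the last convergent with denominator <= 5 is p_3/q_3 = 7/4.
The closest fraction with denominator <= 5 is either p_3/q_3 or the intermediate fraction (k*p_3 + p_2)/(k*q_3 + q_2) with the largest k >= 1 whose denominator stays <= 5; these approach x as k grows, and every other convergent or intermediate fraction in range is farther away.
Largest k: floor((5 - q_2)/q_3) = floor((5 - 3)/4) = 0.
Since k = 0, no intermediate fraction beyond p_3/q_3 has denominator <= 5, so the convergent 7/4 is the closest (its error is |33*4 - 7*19|/(19*4) = 1/76).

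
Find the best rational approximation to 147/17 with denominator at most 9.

Expand x = 147/17 as a continued fraction with the Euclidean algorithm:
  147 = 8*17 + 11, so a_0 = 8.
  17 = 1*11 + 6, so a_1 = 1.
  11 = 1*6 + 5, so a_2 = 1.
  6 = 1*5 + 1, so a_3 = 1.
  5 = 5*1 + 0, so a_4 = 5.
so x = [8; 1, 1, 1, 5].
Convergents (p_i = a_i*p_{i-1} + p_{i-2}, q_i = a_i*q_{i-1} + q_{i-2} with p_{-2}=0, p_{-1}=1, q_{-2}=1, q_{-1}=0), until the denominator exceeds 9:
  i=0: a_0=8, p_0 = 8*1 + 0 = 8, q_0 = 8*0 + 1 = 1.
  i=1: a_1=1, p_1 = 1*8 + 1 = 9, q_1 = 1*1 + 0 = 1.
  i=2: a_2=1, p_2 = 1*9 + 8 = 17, q_2 = 1*1 + 1 = 2.
  i=3: a_3=1, p_3 = 1*17 + 9 = 26, q_3 = 1*2 + 1 = 3.
  i=4: a_4=5, p_4 = 5*26 + 17 = 147, q_4 = 5*3 + 2 = 17.
q_4 = 17 > 9, so the last convergent with denominator <= 9 is p_3/q_3 = 26/3.
The closest fraction with denominator <= 9 is either p_3/q_3 or the intermediate fraction (k*p_3 + p_2)/(k*q_3 + q_2) with the largest k >= 1 whose denominator stays <= 9; these approach x as k grows, and every other convergent or intermediate fraction in range is farther away.
Largest k: floor((9 - q_2)/q_3) = floor((9 - 2)/3) = 2.
That gives (2*26 + 17)/(2*3 + 2) = 69/8.
Compare the errors: |x - 26/3| = |147*3 - 26*17|/(17*3) = 1/51, and |x - 69/8| = |147*8 - 69*17|/(17*8) = 3/136.
Cross-multiplying, 1*136 = 136 < 153 = 3*51, so 1/51 is smaller: the convergent 26/3 is closer to x than 69/8.

26/3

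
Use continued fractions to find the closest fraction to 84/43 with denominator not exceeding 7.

2/1

Expand x = 84/43 as a continued fraction with the Euclidean algorithm:
  84 = 1*43 + 41, so a_0 = 1.
  43 = 1*41 + 2, so a_1 = 1.
  41 = 20*2 + 1, so a_2 = 20.
  2 = 2*1 + 0, so a_3 = 2.
so x = [1; 1, 20, 2].
Convergents (p_i = a_i*p_{i-1} + p_{i-2}, q_i = a_i*q_{i-1} + q_{i-2} with p_{-2}=0, p_{-1}=1, q_{-2}=1, q_{-1}=0), until the denominator exceeds 7:
  i=0: a_0=1, p_0 = 1*1 + 0 = 1, q_0 = 1*0 + 1 = 1.
  i=1: a_1=1, p_1 = 1*1 + 1 = 2, q_1 = 1*1 + 0 = 1.
  i=2: a_2=20, p_2 = 20*2 + 1 = 41, q_2 = 20*1 + 1 = 21.
q_2 = 21 > 7, so the last convergent with denominator <= 7 is p_1/q_1 = 2/1.
The closest fraction with denominator <= 7 is either p_1/q_1 or the intermediate fraction (k*p_1 + p_0)/(k*q_1 + q_0) with the largest k >= 1 whose denominator stays <= 7; these approach x as k grows, and every other convergent or intermediate fraction in range is farther away.
Largest k: floor((7 - q_0)/q_1) = floor((7 - 1)/1) = 6.
That gives (6*2 + 1)/(6*1 + 1) = 13/7.
Compare the errors: |x - 2/1| = |84*1 - 2*43|/(43*1) = 2/43, and |x - 13/7| = |84*7 - 13*43|/(43*7) = 29/301.
Cross-multiplying, 2*301 = 602 < 1247 = 29*43, so 2/43 is smaller: the convergent 2/1 is closer to x than 13/7.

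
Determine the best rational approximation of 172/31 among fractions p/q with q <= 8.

39/7

Expand x = 172/31 as a continued fraction with the Euclidean algorithm:
  172 = 5*31 + 17, so a_0 = 5.
  31 = 1*17 + 14, so a_1 = 1.
  17 = 1*14 + 3, so a_2 = 1.
  14 = 4*3 + 2, so a_3 = 4.
  3 = 1*2 + 1, so a_4 = 1.
  2 = 2*1 + 0, so a_5 = 2.
so x = [5; 1, 1, 4, 1, 2].
Convergents (p_i = a_i*p_{i-1} + p_{i-2}, q_i = a_i*q_{i-1} + q_{i-2} with p_{-2}=0, p_{-1}=1, q_{-2}=1, q_{-1}=0), until the denominator exceeds 8:
  i=0: a_0=5, p_0 = 5*1 + 0 = 5, q_0 = 5*0 + 1 = 1.
  i=1: a_1=1, p_1 = 1*5 + 1 = 6, q_1 = 1*1 + 0 = 1.
  i=2: a_2=1, p_2 = 1*6 + 5 = 11, q_2 = 1*1 + 1 = 2.
  i=3: a_3=4, p_3 = 4*11 + 6 = 50, q_3 = 4*2 + 1 = 9.
q_3 = 9 > 8, so the last convergent with denominator <= 8 is p_2/q_2 = 11/2.
The closest fraction with denominator <= 8 is either p_2/q_2 or the intermediate fraction (k*p_2 + p_1)/(k*q_2 + q_1) with the largest k >= 1 whose denominator stays <= 8; these approach x as k grows, and every other convergent or intermediate fraction in range is farther away.
Largest k: floor((8 - q_1)/q_2) = floor((8 - 1)/2) = 3.
That gives (3*11 + 6)/(3*2 + 1) = 39/7.
Compare the errors: |x - 11/2| = |172*2 - 11*31|/(31*2) = 3/62, and |x - 39/7| = |172*7 - 39*31|/(31*7) = 5/217.
Cross-multiplying, 5*62 = 310 < 651 = 3*217, so 5/217 is smaller: the intermediate fraction 39/7 is closer to x than 11/2.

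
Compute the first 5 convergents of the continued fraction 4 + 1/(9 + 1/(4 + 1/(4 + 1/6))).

4/1, 37/9, 152/37, 645/157, 4022/979

Using the convergent recurrence p_i = a_i*p_{i-1} + p_{i-2}, q_i = a_i*q_{i-1} + q_{i-2} with p_{-2}=0, p_{-1}=1, q_{-2}=1, q_{-1}=0:
  i=0: a_0=4, p_0 = 4*1 + 0 = 4, q_0 = 4*0 + 1 = 1.
  i=1: a_1=9, p_1 = 9*4 + 1 = 37, q_1 = 9*1 + 0 = 9.
  i=2: a_2=4, p_2 = 4*37 + 4 = 152, q_2 = 4*9 + 1 = 37.
  i=3: a_3=4, p_3 = 4*152 + 37 = 645, q_3 = 4*37 + 9 = 157.
  i=4: a_4=6, p_4 = 6*645 + 152 = 4022, q_4 = 6*157 + 37 = 979.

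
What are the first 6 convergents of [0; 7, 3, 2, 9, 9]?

Using the convergent recurrence p_i = a_i*p_{i-1} + p_{i-2}, q_i = a_i*q_{i-1} + q_{i-2} with p_{-2}=0, p_{-1}=1, q_{-2}=1, q_{-1}=0:
  i=0: a_0=0, p_0 = 0*1 + 0 = 0, q_0 = 0*0 + 1 = 1.
  i=1: a_1=7, p_1 = 7*0 + 1 = 1, q_1 = 7*1 + 0 = 7.
  i=2: a_2=3, p_2 = 3*1 + 0 = 3, q_2 = 3*7 + 1 = 22.
  i=3: a_3=2, p_3 = 2*3 + 1 = 7, q_3 = 2*22 + 7 = 51.
  i=4: a_4=9, p_4 = 9*7 + 3 = 66, q_4 = 9*51 + 22 = 481.
  i=5: a_5=9, p_5 = 9*66 + 7 = 601, q_5 = 9*481 + 51 = 4380.

0/1, 1/7, 3/22, 7/51, 66/481, 601/4380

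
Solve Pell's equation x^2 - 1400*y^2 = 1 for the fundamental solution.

(x, y) = (449, 12)

First expand sqrt(1400) as a continued fraction. With x_i = (sqrt(1400) + m_i)/d_i and (m_0, d_0) = (0, 1): a_0 = floor(sqrt(1400)) = 37, since 37^2 = 1369 <= 1400 < 1444 = 38^2.
Iterate m_{i+1} = d_i*a_i - m_i, d_{i+1} = (1400 - m_{i+1}^2)/d_i, a_{i+1} = floor((a_0 + m_{i+1})/d_{i+1}):
  m_1 = 1*37 - 0 = 37, d_1 = (1400 - 37^2)/1 = 31/1 = 31, a_1 = floor((37 + 37)/31) = 2.
  m_2 = 31*2 - 37 = 25, d_2 = (1400 - 25^2)/31 = 775/31 = 25, a_2 = floor((37 + 25)/25) = 2.
  m_3 = 25*2 - 25 = 25, d_3 = (1400 - 25^2)/25 = 775/25 = 31, a_3 = floor((37 + 25)/31) = 2.
  m_4 = 31*2 - 25 = 37, d_4 = (1400 - 37^2)/31 = 31/31 = 1, a_4 = floor((37 + 37)/1) = 74.
  m_5 = 1*74 - 37 = 37, d_5 = (1400 - 37^2)/1 = 31/1 = 31: (m_5, d_5) = (m_1, d_1) = (37, 31), so from here the quotients repeat a_1, ..., a_4; the period length is 4.
So sqrt(1400) = [37; (2, 2, 2, 74)] with period length k = 4.
k is even, so the fundamental solution of x^2 - 1400y^2 = 1 is (p_{k-1}, q_{k-1}) = (p_3, q_3); compute convergents through index 3.
Convergents (p_i = a_i*p_{i-1} + p_{i-2}, q_i = a_i*q_{i-1} + q_{i-2} with p_{-2}=0, p_{-1}=1, q_{-2}=1, q_{-1}=0):
  i=0: a_0=37, p_0 = 37*1 + 0 = 37, q_0 = 37*0 + 1 = 1.
  i=1: a_1=2, p_1 = 2*37 + 1 = 75, q_1 = 2*1 + 0 = 2.
  i=2: a_2=2, p_2 = 2*75 + 37 = 187, q_2 = 2*2 + 1 = 5.
  i=3: a_3=2, p_3 = 2*187 + 75 = 449, q_3 = 2*5 + 2 = 12.
Check: 449^2 - 1400*12^2 = 201601 - 201600 = 1, so (x, y) = (449, 12) solves the equation, and by the theorem it is the least positive solution.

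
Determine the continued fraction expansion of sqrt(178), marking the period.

Write x_i = (sqrt(178) + m_i)/d_i with (m_0, d_0) = (0, 1). a_0 = floor(sqrt(178)) = 13, since 13^2 = 169 <= 178 < 196 = 14^2.
Iterate m_{i+1} = d_i*a_i - m_i, d_{i+1} = (178 - m_{i+1}^2)/d_i, a_{i+1} = floor((a_0 + m_{i+1})/d_{i+1}):
  m_1 = 1*13 - 0 = 13, d_1 = (178 - 13^2)/1 = 9/1 = 9, a_1 = floor((13 + 13)/9) = 2.
  m_2 = 9*2 - 13 = 5, d_2 = (178 - 5^2)/9 = 153/9 = 17, a_2 = floor((13 + 5)/17) = 1.
  m_3 = 17*1 - 5 = 12, d_3 = (178 - 12^2)/17 = 34/17 = 2, a_3 = floor((13 + 12)/2) = 12.
  m_4 = 2*12 - 12 = 12, d_4 = (178 - 12^2)/2 = 34/2 = 17, a_4 = floor((13 + 12)/17) = 1.
  m_5 = 17*1 - 12 = 5, d_5 = (178 - 5^2)/17 = 153/17 = 9, a_5 = floor((13 + 5)/9) = 2.
  m_6 = 9*2 - 5 = 13, d_6 = (178 - 13^2)/9 = 9/9 = 1, a_6 = floor((13 + 13)/1) = 26.
  m_7 = 1*26 - 13 = 13, d_7 = (178 - 13^2)/1 = 9/1 = 9: (m_7, d_7) = (m_1, d_1) = (13, 9), so from here the quotients repeat a_1, ..., a_6; the period length is 6.
Hence the expansion of sqrt(178) is a_0 = 13 followed by the repeating block 2, 1, 12, 1, 2, 26 (period 6).

[13; (2, 1, 12, 1, 2, 26)]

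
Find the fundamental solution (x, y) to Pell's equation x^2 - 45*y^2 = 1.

(x, y) = (161, 24)

First expand sqrt(45) as a continued fraction. With x_i = (sqrt(45) + m_i)/d_i and (m_0, d_0) = (0, 1): a_0 = floor(sqrt(45)) = 6, since 6^2 = 36 <= 45 < 49 = 7^2.
Iterate m_{i+1} = d_i*a_i - m_i, d_{i+1} = (45 - m_{i+1}^2)/d_i, a_{i+1} = floor((a_0 + m_{i+1})/d_{i+1}):
  m_1 = 1*6 - 0 = 6, d_1 = (45 - 6^2)/1 = 9/1 = 9, a_1 = floor((6 + 6)/9) = 1.
  m_2 = 9*1 - 6 = 3, d_2 = (45 - 3^2)/9 = 36/9 = 4, a_2 = floor((6 + 3)/4) = 2.
  m_3 = 4*2 - 3 = 5, d_3 = (45 - 5^2)/4 = 20/4 = 5, a_3 = floor((6 + 5)/5) = 2.
  m_4 = 5*2 - 5 = 5, d_4 = (45 - 5^2)/5 = 20/5 = 4, a_4 = floor((6 + 5)/4) = 2.
  m_5 = 4*2 - 5 = 3, d_5 = (45 - 3^2)/4 = 36/4 = 9, a_5 = floor((6 + 3)/9) = 1.
  m_6 = 9*1 - 3 = 6, d_6 = (45 - 6^2)/9 = 9/9 = 1, a_6 = floor((6 + 6)/1) = 12.
  m_7 = 1*12 - 6 = 6, d_7 = (45 - 6^2)/1 = 9/1 = 9: (m_7, d_7) = (m_1, d_1) = (6, 9), so from here the quotients repeat a_1, ..., a_6; the period length is 6.
So sqrt(45) = [6; (1, 2, 2, 2, 1, 12)] with period length k = 6.
k is even, so the fundamental solution of x^2 - 45y^2 = 1 is (p_{k-1}, q_{k-1}) = (p_5, q_5); compute convergents through index 5.
Convergents (p_i = a_i*p_{i-1} + p_{i-2}, q_i = a_i*q_{i-1} + q_{i-2} with p_{-2}=0, p_{-1}=1, q_{-2}=1, q_{-1}=0):
  i=0: a_0=6, p_0 = 6*1 + 0 = 6, q_0 = 6*0 + 1 = 1.
  i=1: a_1=1, p_1 = 1*6 + 1 = 7, q_1 = 1*1 + 0 = 1.
  i=2: a_2=2, p_2 = 2*7 + 6 = 20, q_2 = 2*1 + 1 = 3.
  i=3: a_3=2, p_3 = 2*20 + 7 = 47, q_3 = 2*3 + 1 = 7.
  i=4: a_4=2, p_4 = 2*47 + 20 = 114, q_4 = 2*7 + 3 = 17.
  i=5: a_5=1, p_5 = 1*114 + 47 = 161, q_5 = 1*17 + 7 = 24.
Check: 161^2 - 45*24^2 = 25921 - 25920 = 1, so (x, y) = (161, 24) solves the equation, and by the theorem it is the least positive solution.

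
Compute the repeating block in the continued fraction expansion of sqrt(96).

[9; (1, 3, 1, 18)]

Write x_i = (sqrt(96) + m_i)/d_i with (m_0, d_0) = (0, 1). a_0 = floor(sqrt(96)) = 9, since 9^2 = 81 <= 96 < 100 = 10^2.
Iterate m_{i+1} = d_i*a_i - m_i, d_{i+1} = (96 - m_{i+1}^2)/d_i, a_{i+1} = floor((a_0 + m_{i+1})/d_{i+1}):
  m_1 = 1*9 - 0 = 9, d_1 = (96 - 9^2)/1 = 15/1 = 15, a_1 = floor((9 + 9)/15) = 1.
  m_2 = 15*1 - 9 = 6, d_2 = (96 - 6^2)/15 = 60/15 = 4, a_2 = floor((9 + 6)/4) = 3.
  m_3 = 4*3 - 6 = 6, d_3 = (96 - 6^2)/4 = 60/4 = 15, a_3 = floor((9 + 6)/15) = 1.
  m_4 = 15*1 - 6 = 9, d_4 = (96 - 9^2)/15 = 15/15 = 1, a_4 = floor((9 + 9)/1) = 18.
  m_5 = 1*18 - 9 = 9, d_5 = (96 - 9^2)/1 = 15/1 = 15: (m_5, d_5) = (m_1, d_1) = (9, 15), so from here the quotients repeat a_1, ..., a_4; the period length is 4.
Hence the expansion of sqrt(96) is a_0 = 9 followed by the repeating block 1, 3, 1, 18 (period 4).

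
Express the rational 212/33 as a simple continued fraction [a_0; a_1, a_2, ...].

[6; 2, 2, 1, 4]

Run the Euclidean algorithm on 212 and 33; the successive quotients are the partial quotients a_0, a_1, ... (each step inverts the fractional part left over by the previous one):
  212 = 6*33 + 14, so a_0 = 6.
  33 = 2*14 + 5, so a_1 = 2.
  14 = 2*5 + 4, so a_2 = 2.
  5 = 1*4 + 1, so a_3 = 1.
  4 = 4*1 + 0, so a_4 = 4.
The remainder reaches 0 after 5 divisions, so the expansion has 5 partial quotients, read off in order.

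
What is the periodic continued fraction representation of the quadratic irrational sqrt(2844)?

Write x_i = (sqrt(2844) + m_i)/d_i with (m_0, d_0) = (0, 1). a_0 = floor(sqrt(2844)) = 53, since 53^2 = 2809 <= 2844 < 2916 = 54^2.
Iterate m_{i+1} = d_i*a_i - m_i, d_{i+1} = (2844 - m_{i+1}^2)/d_i, a_{i+1} = floor((a_0 + m_{i+1})/d_{i+1}):
  m_1 = 1*53 - 0 = 53, d_1 = (2844 - 53^2)/1 = 35/1 = 35, a_1 = floor((53 + 53)/35) = 3.
  m_2 = 35*3 - 53 = 52, d_2 = (2844 - 52^2)/35 = 140/35 = 4, a_2 = floor((53 + 52)/4) = 26.
  m_3 = 4*26 - 52 = 52, d_3 = (2844 - 52^2)/4 = 140/4 = 35, a_3 = floor((53 + 52)/35) = 3.
  m_4 = 35*3 - 52 = 53, d_4 = (2844 - 53^2)/35 = 35/35 = 1, a_4 = floor((53 + 53)/1) = 106.
  m_5 = 1*106 - 53 = 53, d_5 = (2844 - 53^2)/1 = 35/1 = 35: (m_5, d_5) = (m_1, d_1) = (53, 35), so from here the quotients repeat a_1, ..., a_4; the period length is 4.
Hence the expansion of sqrt(2844) is a_0 = 53 followed by the repeating block 3, 26, 3, 106 (period 4).

[53; (3, 26, 3, 106)]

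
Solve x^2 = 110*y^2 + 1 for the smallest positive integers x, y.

First expand sqrt(110) as a continued fraction. With x_i = (sqrt(110) + m_i)/d_i and (m_0, d_0) = (0, 1): a_0 = floor(sqrt(110)) = 10, since 10^2 = 100 <= 110 < 121 = 11^2.
Iterate m_{i+1} = d_i*a_i - m_i, d_{i+1} = (110 - m_{i+1}^2)/d_i, a_{i+1} = floor((a_0 + m_{i+1})/d_{i+1}):
  m_1 = 1*10 - 0 = 10, d_1 = (110 - 10^2)/1 = 10/1 = 10, a_1 = floor((10 + 10)/10) = 2.
  m_2 = 10*2 - 10 = 10, d_2 = (110 - 10^2)/10 = 10/10 = 1, a_2 = floor((10 + 10)/1) = 20.
  m_3 = 1*20 - 10 = 10, d_3 = (110 - 10^2)/1 = 10/1 = 10: (m_3, d_3) = (m_1, d_1) = (10, 10), so from here the quotients repeat a_1, a_2; the period length is 2.
So sqrt(110) = [10; (2, 20)] with period length k = 2.
k is even, so the fundamental solution of x^2 - 110y^2 = 1 is (p_{k-1}, q_{k-1}) = (p_1, q_1); compute convergents through index 1.
Convergents (p_i = a_i*p_{i-1} + p_{i-2}, q_i = a_i*q_{i-1} + q_{i-2} with p_{-2}=0, p_{-1}=1, q_{-2}=1, q_{-1}=0):
  i=0: a_0=10, p_0 = 10*1 + 0 = 10, q_0 = 10*0 + 1 = 1.
  i=1: a_1=2, p_1 = 2*10 + 1 = 21, q_1 = 2*1 + 0 = 2.
Check: 21^2 - 110*2^2 = 441 - 440 = 1, so (x, y) = (21, 2) solves the equation, and by the theorem it is the least positive solution.

(x, y) = (21, 2)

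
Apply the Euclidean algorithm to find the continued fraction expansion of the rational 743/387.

Run the Euclidean algorithm on 743 and 387; the successive quotients are the partial quotients a_0, a_1, ... (each step inverts the fractional part left over by the previous one):
  743 = 1*387 + 356, so a_0 = 1.
  387 = 1*356 + 31, so a_1 = 1.
  356 = 11*31 + 15, so a_2 = 11.
  31 = 2*15 + 1, so a_3 = 2.
  15 = 15*1 + 0, so a_4 = 15.
The remainder reaches 0 after 5 divisions, so the expansion has 5 partial quotients, read off in order.

[1; 1, 11, 2, 15]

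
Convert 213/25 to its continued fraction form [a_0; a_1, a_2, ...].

Run the Euclidean algorithm on 213 and 25; the successive quotients are the partial quotients a_0, a_1, ... (each step inverts the fractional part left over by the previous one):
  213 = 8*25 + 13, so a_0 = 8.
  25 = 1*13 + 12, so a_1 = 1.
  13 = 1*12 + 1, so a_2 = 1.
  12 = 12*1 + 0, so a_3 = 12.
The remainder reaches 0 after 4 divisions, so the expansion has 4 partial quotients, read off in order.

[8; 1, 1, 12]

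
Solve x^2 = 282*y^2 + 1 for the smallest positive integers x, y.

(x, y) = (2351, 140)

First expand sqrt(282) as a continued fraction. With x_i = (sqrt(282) + m_i)/d_i and (m_0, d_0) = (0, 1): a_0 = floor(sqrt(282)) = 16, since 16^2 = 256 <= 282 < 289 = 17^2.
Iterate m_{i+1} = d_i*a_i - m_i, d_{i+1} = (282 - m_{i+1}^2)/d_i, a_{i+1} = floor((a_0 + m_{i+1})/d_{i+1}):
  m_1 = 1*16 - 0 = 16, d_1 = (282 - 16^2)/1 = 26/1 = 26, a_1 = floor((16 + 16)/26) = 1.
  m_2 = 26*1 - 16 = 10, d_2 = (282 - 10^2)/26 = 182/26 = 7, a_2 = floor((16 + 10)/7) = 3.
  m_3 = 7*3 - 10 = 11, d_3 = (282 - 11^2)/7 = 161/7 = 23, a_3 = floor((16 + 11)/23) = 1.
  m_4 = 23*1 - 11 = 12, d_4 = (282 - 12^2)/23 = 138/23 = 6, a_4 = floor((16 + 12)/6) = 4.
  m_5 = 6*4 - 12 = 12, d_5 = (282 - 12^2)/6 = 138/6 = 23, a_5 = floor((16 + 12)/23) = 1.
  m_6 = 23*1 - 12 = 11, d_6 = (282 - 11^2)/23 = 161/23 = 7, a_6 = floor((16 + 11)/7) = 3.
  m_7 = 7*3 - 11 = 10, d_7 = (282 - 10^2)/7 = 182/7 = 26, a_7 = floor((16 + 10)/26) = 1.
  m_8 = 26*1 - 10 = 16, d_8 = (282 - 16^2)/26 = 26/26 = 1, a_8 = floor((16 + 16)/1) = 32.
  m_9 = 1*32 - 16 = 16, d_9 = (282 - 16^2)/1 = 26/1 = 26: (m_9, d_9) = (m_1, d_1) = (16, 26), so from here the quotients repeat a_1, ..., a_8; the period length is 8.
So sqrt(282) = [16; (1, 3, 1, 4, 1, 3, 1, 32)] with period length k = 8.
k is even, so the fundamental solution of x^2 - 282y^2 = 1 is (p_{k-1}, q_{k-1}) = (p_7, q_7); compute convergents through index 7.
Convergents (p_i = a_i*p_{i-1} + p_{i-2}, q_i = a_i*q_{i-1} + q_{i-2} with p_{-2}=0, p_{-1}=1, q_{-2}=1, q_{-1}=0):
  i=0: a_0=16, p_0 = 16*1 + 0 = 16, q_0 = 16*0 + 1 = 1.
  i=1: a_1=1, p_1 = 1*16 + 1 = 17, q_1 = 1*1 + 0 = 1.
  i=2: a_2=3, p_2 = 3*17 + 16 = 67, q_2 = 3*1 + 1 = 4.
  i=3: a_3=1, p_3 = 1*67 + 17 = 84, q_3 = 1*4 + 1 = 5.
  i=4: a_4=4, p_4 = 4*84 + 67 = 403, q_4 = 4*5 + 4 = 24.
  i=5: a_5=1, p_5 = 1*403 + 84 = 487, q_5 = 1*24 + 5 = 29.
  i=6: a_6=3, p_6 = 3*487 + 403 = 1864, q_6 = 3*29 + 24 = 111.
  i=7: a_7=1, p_7 = 1*1864 + 487 = 2351, q_7 = 1*111 + 29 = 140.
Check: 2351^2 - 282*140^2 = 5527201 - 5527200 = 1, so (x, y) = (2351, 140) solves the equation, and by the theorem it is the least positive solution.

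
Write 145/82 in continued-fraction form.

[1; 1, 3, 3, 6]

Run the Euclidean algorithm on 145 and 82; the successive quotients are the partial quotients a_0, a_1, ... (each step inverts the fractional part left over by the previous one):
  145 = 1*82 + 63, so a_0 = 1.
  82 = 1*63 + 19, so a_1 = 1.
  63 = 3*19 + 6, so a_2 = 3.
  19 = 3*6 + 1, so a_3 = 3.
  6 = 6*1 + 0, so a_4 = 6.
The remainder reaches 0 after 5 divisions, so the expansion has 5 partial quotients, read off in order.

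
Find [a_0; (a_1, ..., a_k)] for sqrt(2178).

Write x_i = (sqrt(2178) + m_i)/d_i with (m_0, d_0) = (0, 1). a_0 = floor(sqrt(2178)) = 46, since 46^2 = 2116 <= 2178 < 2209 = 47^2.
Iterate m_{i+1} = d_i*a_i - m_i, d_{i+1} = (2178 - m_{i+1}^2)/d_i, a_{i+1} = floor((a_0 + m_{i+1})/d_{i+1}):
  m_1 = 1*46 - 0 = 46, d_1 = (2178 - 46^2)/1 = 62/1 = 62, a_1 = floor((46 + 46)/62) = 1.
  m_2 = 62*1 - 46 = 16, d_2 = (2178 - 16^2)/62 = 1922/62 = 31, a_2 = floor((46 + 16)/31) = 2.
  m_3 = 31*2 - 16 = 46, d_3 = (2178 - 46^2)/31 = 62/31 = 2, a_3 = floor((46 + 46)/2) = 46.
  m_4 = 2*46 - 46 = 46, d_4 = (2178 - 46^2)/2 = 62/2 = 31, a_4 = floor((46 + 46)/31) = 2.
  m_5 = 31*2 - 46 = 16, d_5 = (2178 - 16^2)/31 = 1922/31 = 62, a_5 = floor((46 + 16)/62) = 1.
  m_6 = 62*1 - 16 = 46, d_6 = (2178 - 46^2)/62 = 62/62 = 1, a_6 = floor((46 + 46)/1) = 92.
  m_7 = 1*92 - 46 = 46, d_7 = (2178 - 46^2)/1 = 62/1 = 62: (m_7, d_7) = (m_1, d_1) = (46, 62), so from here the quotients repeat a_1, ..., a_6; the period length is 6.
Hence the expansion of sqrt(2178) is a_0 = 46 followed by the repeating block 1, 2, 46, 2, 1, 92 (period 6).

[46; (1, 2, 46, 2, 1, 92)]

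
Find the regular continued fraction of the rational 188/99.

[1; 1, 8, 1, 9]

Run the Euclidean algorithm on 188 and 99; the successive quotients are the partial quotients a_0, a_1, ... (each step inverts the fractional part left over by the previous one):
  188 = 1*99 + 89, so a_0 = 1.
  99 = 1*89 + 10, so a_1 = 1.
  89 = 8*10 + 9, so a_2 = 8.
  10 = 1*9 + 1, so a_3 = 1.
  9 = 9*1 + 0, so a_4 = 9.
The remainder reaches 0 after 5 divisions, so the expansion has 5 partial quotients, read off in order.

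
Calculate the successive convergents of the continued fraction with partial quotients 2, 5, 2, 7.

Using the convergent recurrence p_i = a_i*p_{i-1} + p_{i-2}, q_i = a_i*q_{i-1} + q_{i-2} with p_{-2}=0, p_{-1}=1, q_{-2}=1, q_{-1}=0:
  i=0: a_0=2, p_0 = 2*1 + 0 = 2, q_0 = 2*0 + 1 = 1.
  i=1: a_1=5, p_1 = 5*2 + 1 = 11, q_1 = 5*1 + 0 = 5.
  i=2: a_2=2, p_2 = 2*11 + 2 = 24, q_2 = 2*5 + 1 = 11.
  i=3: a_3=7, p_3 = 7*24 + 11 = 179, q_3 = 7*11 + 5 = 82.

2/1, 11/5, 24/11, 179/82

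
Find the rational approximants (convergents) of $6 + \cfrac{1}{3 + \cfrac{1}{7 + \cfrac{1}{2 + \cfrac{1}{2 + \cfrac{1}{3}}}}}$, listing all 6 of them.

Using the convergent recurrence p_i = a_i*p_{i-1} + p_{i-2}, q_i = a_i*q_{i-1} + q_{i-2} with p_{-2}=0, p_{-1}=1, q_{-2}=1, q_{-1}=0:
  i=0: a_0=6, p_0 = 6*1 + 0 = 6, q_0 = 6*0 + 1 = 1.
  i=1: a_1=3, p_1 = 3*6 + 1 = 19, q_1 = 3*1 + 0 = 3.
  i=2: a_2=7, p_2 = 7*19 + 6 = 139, q_2 = 7*3 + 1 = 22.
  i=3: a_3=2, p_3 = 2*139 + 19 = 297, q_3 = 2*22 + 3 = 47.
  i=4: a_4=2, p_4 = 2*297 + 139 = 733, q_4 = 2*47 + 22 = 116.
  i=5: a_5=3, p_5 = 3*733 + 297 = 2496, q_5 = 3*116 + 47 = 395.

6/1, 19/3, 139/22, 297/47, 733/116, 2496/395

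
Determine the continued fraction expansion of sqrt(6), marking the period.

[2; (2, 4)]

Write x_i = (sqrt(6) + m_i)/d_i with (m_0, d_0) = (0, 1). a_0 = floor(sqrt(6)) = 2, since 2^2 = 4 <= 6 < 9 = 3^2.
Iterate m_{i+1} = d_i*a_i - m_i, d_{i+1} = (6 - m_{i+1}^2)/d_i, a_{i+1} = floor((a_0 + m_{i+1})/d_{i+1}):
  m_1 = 1*2 - 0 = 2, d_1 = (6 - 2^2)/1 = 2/1 = 2, a_1 = floor((2 + 2)/2) = 2.
  m_2 = 2*2 - 2 = 2, d_2 = (6 - 2^2)/2 = 2/2 = 1, a_2 = floor((2 + 2)/1) = 4.
  m_3 = 1*4 - 2 = 2, d_3 = (6 - 2^2)/1 = 2/1 = 2: (m_3, d_3) = (m_1, d_1) = (2, 2), so from here the quotients repeat a_1, a_2; the period length is 2.
Hence the expansion of sqrt(6) is a_0 = 2 followed by the repeating block 2, 4 (period 2).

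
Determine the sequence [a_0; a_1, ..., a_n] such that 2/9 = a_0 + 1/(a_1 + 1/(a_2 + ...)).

Run the Euclidean algorithm on 2 and 9; the successive quotients are the partial quotients a_0, a_1, ... (each step inverts the fractional part left over by the previous one):
  2 = 0*9 + 2, so a_0 = 0.
  9 = 4*2 + 1, so a_1 = 4.
  2 = 2*1 + 0, so a_2 = 2.
The remainder reaches 0 after 3 divisions, so the expansion has 3 partial quotients, read off in order.

[0; 4, 2]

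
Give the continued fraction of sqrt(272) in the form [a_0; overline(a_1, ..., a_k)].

[16; overline(2, 32)]

Write x_i = (sqrt(272) + m_i)/d_i with (m_0, d_0) = (0, 1). a_0 = floor(sqrt(272)) = 16, since 16^2 = 256 <= 272 < 289 = 17^2.
Iterate m_{i+1} = d_i*a_i - m_i, d_{i+1} = (272 - m_{i+1}^2)/d_i, a_{i+1} = floor((a_0 + m_{i+1})/d_{i+1}):
  m_1 = 1*16 - 0 = 16, d_1 = (272 - 16^2)/1 = 16/1 = 16, a_1 = floor((16 + 16)/16) = 2.
  m_2 = 16*2 - 16 = 16, d_2 = (272 - 16^2)/16 = 16/16 = 1, a_2 = floor((16 + 16)/1) = 32.
  m_3 = 1*32 - 16 = 16, d_3 = (272 - 16^2)/1 = 16/1 = 16: (m_3, d_3) = (m_1, d_1) = (16, 16), so from here the quotients repeat a_1, a_2; the period length is 2.
Hence the expansion of sqrt(272) is a_0 = 16 followed by the repeating block 2, 32 (period 2).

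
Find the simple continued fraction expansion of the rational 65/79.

[0; 1, 4, 1, 1, 1, 4]

Run the Euclidean algorithm on 65 and 79; the successive quotients are the partial quotients a_0, a_1, ... (each step inverts the fractional part left over by the previous one):
  65 = 0*79 + 65, so a_0 = 0.
  79 = 1*65 + 14, so a_1 = 1.
  65 = 4*14 + 9, so a_2 = 4.
  14 = 1*9 + 5, so a_3 = 1.
  9 = 1*5 + 4, so a_4 = 1.
  5 = 1*4 + 1, so a_5 = 1.
  4 = 4*1 + 0, so a_6 = 4.
The remainder reaches 0 after 7 divisions, so the expansion has 7 partial quotients, read off in order.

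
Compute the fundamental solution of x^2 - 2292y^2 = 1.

(x, y) = (383, 8)

First expand sqrt(2292) as a continued fraction. With x_i = (sqrt(2292) + m_i)/d_i and (m_0, d_0) = (0, 1): a_0 = floor(sqrt(2292)) = 47, since 47^2 = 2209 <= 2292 < 2304 = 48^2.
Iterate m_{i+1} = d_i*a_i - m_i, d_{i+1} = (2292 - m_{i+1}^2)/d_i, a_{i+1} = floor((a_0 + m_{i+1})/d_{i+1}):
  m_1 = 1*47 - 0 = 47, d_1 = (2292 - 47^2)/1 = 83/1 = 83, a_1 = floor((47 + 47)/83) = 1.
  m_2 = 83*1 - 47 = 36, d_2 = (2292 - 36^2)/83 = 996/83 = 12, a_2 = floor((47 + 36)/12) = 6.
  m_3 = 12*6 - 36 = 36, d_3 = (2292 - 36^2)/12 = 996/12 = 83, a_3 = floor((47 + 36)/83) = 1.
  m_4 = 83*1 - 36 = 47, d_4 = (2292 - 47^2)/83 = 83/83 = 1, a_4 = floor((47 + 47)/1) = 94.
  m_5 = 1*94 - 47 = 47, d_5 = (2292 - 47^2)/1 = 83/1 = 83: (m_5, d_5) = (m_1, d_1) = (47, 83), so from here the quotients repeat a_1, ..., a_4; the period length is 4.
So sqrt(2292) = [47; (1, 6, 1, 94)] with period length k = 4.
k is even, so the fundamental solution of x^2 - 2292y^2 = 1 is (p_{k-1}, q_{k-1}) = (p_3, q_3); compute convergents through index 3.
Convergents (p_i = a_i*p_{i-1} + p_{i-2}, q_i = a_i*q_{i-1} + q_{i-2} with p_{-2}=0, p_{-1}=1, q_{-2}=1, q_{-1}=0):
  i=0: a_0=47, p_0 = 47*1 + 0 = 47, q_0 = 47*0 + 1 = 1.
  i=1: a_1=1, p_1 = 1*47 + 1 = 48, q_1 = 1*1 + 0 = 1.
  i=2: a_2=6, p_2 = 6*48 + 47 = 335, q_2 = 6*1 + 1 = 7.
  i=3: a_3=1, p_3 = 1*335 + 48 = 383, q_3 = 1*7 + 1 = 8.
Check: 383^2 - 2292*8^2 = 146689 - 146688 = 1, so (x, y) = (383, 8) solves the equation, and by the theorem it is the least positive solution.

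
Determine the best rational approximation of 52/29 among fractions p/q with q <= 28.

Expand x = 52/29 as a continued fraction with the Euclidean algorithm:
  52 = 1*29 + 23, so a_0 = 1.
  29 = 1*23 + 6, so a_1 = 1.
  23 = 3*6 + 5, so a_2 = 3.
  6 = 1*5 + 1, so a_3 = 1.
  5 = 5*1 + 0, so a_4 = 5.
so x = [1; 1, 3, 1, 5].
Convergents (p_i = a_i*p_{i-1} + p_{i-2}, q_i = a_i*q_{i-1} + q_{i-2} with p_{-2}=0, p_{-1}=1, q_{-2}=1, q_{-1}=0), until the denominator exceeds 28:
  i=0: a_0=1, p_0 = 1*1 + 0 = 1, q_0 = 1*0 + 1 = 1.
  i=1: a_1=1, p_1 = 1*1 + 1 = 2, q_1 = 1*1 + 0 = 1.
  i=2: a_2=3, p_2 = 3*2 + 1 = 7, q_2 = 3*1 + 1 = 4.
  i=3: a_3=1, p_3 = 1*7 + 2 = 9, q_3 = 1*4 + 1 = 5.
  i=4: a_4=5, p_4 = 5*9 + 7 = 52, q_4 = 5*5 + 4 = 29.
q_4 = 29 > 28, so the last convergent with denominator <= 28 is p_3/q_3 = 9/5.
The closest fraction with denominator <= 28 is either p_3/q_3 or the intermediate fraction (k*p_3 + p_2)/(k*q_3 + q_2) with the largest k >= 1 whose denominator stays <= 28; these approach x as k grows, and every other convergent or intermediate fraction in range is farther away.
Largest k: floor((28 - q_2)/q_3) = floor((28 - 4)/5) = 4.
That gives (4*9 + 7)/(4*5 + 4) = 43/24.
Compare the errors: |x - 9/5| = |52*5 - 9*29|/(29*5) = 1/145, and |x - 43/24| = |52*24 - 43*29|/(29*24) = 1/696.
Cross-multiplying, 1*145 = 145 < 696 = 1*696, so 1/696 is smaller: the intermediate fraction 43/24 is closer to x than 9/5.

43/24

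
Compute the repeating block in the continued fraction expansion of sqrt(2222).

Write x_i = (sqrt(2222) + m_i)/d_i with (m_0, d_0) = (0, 1). a_0 = floor(sqrt(2222)) = 47, since 47^2 = 2209 <= 2222 < 2304 = 48^2.
Iterate m_{i+1} = d_i*a_i - m_i, d_{i+1} = (2222 - m_{i+1}^2)/d_i, a_{i+1} = floor((a_0 + m_{i+1})/d_{i+1}):
  m_1 = 1*47 - 0 = 47, d_1 = (2222 - 47^2)/1 = 13/1 = 13, a_1 = floor((47 + 47)/13) = 7.
  m_2 = 13*7 - 47 = 44, d_2 = (2222 - 44^2)/13 = 286/13 = 22, a_2 = floor((47 + 44)/22) = 4.
  m_3 = 22*4 - 44 = 44, d_3 = (2222 - 44^2)/22 = 286/22 = 13, a_3 = floor((47 + 44)/13) = 7.
  m_4 = 13*7 - 44 = 47, d_4 = (2222 - 47^2)/13 = 13/13 = 1, a_4 = floor((47 + 47)/1) = 94.
  m_5 = 1*94 - 47 = 47, d_5 = (2222 - 47^2)/1 = 13/1 = 13: (m_5, d_5) = (m_1, d_1) = (47, 13), so from here the quotients repeat a_1, ..., a_4; the period length is 4.
Hence the expansion of sqrt(2222) is a_0 = 47 followed by the repeating block 7, 4, 7, 94 (period 4).

[47; (7, 4, 7, 94)]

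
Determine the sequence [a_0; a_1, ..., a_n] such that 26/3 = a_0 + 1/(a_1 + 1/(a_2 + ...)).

Run the Euclidean algorithm on 26 and 3; the successive quotients are the partial quotients a_0, a_1, ... (each step inverts the fractional part left over by the previous one):
  26 = 8*3 + 2, so a_0 = 8.
  3 = 1*2 + 1, so a_1 = 1.
  2 = 2*1 + 0, so a_2 = 2.
The remainder reaches 0 after 3 divisions, so the expansion has 3 partial quotients, read off in order.

[8; 1, 2]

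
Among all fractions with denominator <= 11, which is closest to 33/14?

Expand x = 33/14 as a continued fraction with the Euclidean algorithm:
  33 = 2*14 + 5, so a_0 = 2.
  14 = 2*5 + 4, so a_1 = 2.
  5 = 1*4 + 1, so a_2 = 1.
  4 = 4*1 + 0, so a_3 = 4.
so x = [2; 2, 1, 4].
Convergents (p_i = a_i*p_{i-1} + p_{i-2}, q_i = a_i*q_{i-1} + q_{i-2} with p_{-2}=0, p_{-1}=1, q_{-2}=1, q_{-1}=0), until the denominator exceeds 11:
  i=0: a_0=2, p_0 = 2*1 + 0 = 2, q_0 = 2*0 + 1 = 1.
  i=1: a_1=2, p_1 = 2*2 + 1 = 5, q_1 = 2*1 + 0 = 2.
  i=2: a_2=1, p_2 = 1*5 + 2 = 7, q_2 = 1*2 + 1 = 3.
  i=3: a_3=4, p_3 = 4*7 + 5 = 33, q_3 = 4*3 + 2 = 14.
q_3 = 14 > 11, so the last convergent with denominator <= 11 is p_2/q_2 = 7/3.
The closest fraction with denominator <= 11 is either p_2/q_2 or the intermediate fraction (k*p_2 + p_1)/(k*q_2 + q_1) with the largest k >= 1 whose denominator stays <= 11; these approach x as k grows, and every other convergent or intermediate fraction in range is farther away.
Largest k: floor((11 - q_1)/q_2) = floor((11 - 2)/3) = 3.
That gives (3*7 + 5)/(3*3 + 2) = 26/11.
Compare the errors: |x - 7/3| = |33*3 - 7*14|/(14*3) = 1/42, and |x - 26/11| = |33*11 - 26*14|/(14*11) = 1/154.
Cross-multiplying, 1*42 = 42 < 154 = 1*154, so 1/154 is smaller: the intermediate fraction 26/11 is closer to x than 7/3.

26/11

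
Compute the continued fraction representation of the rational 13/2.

[6; 2]

Run the Euclidean algorithm on 13 and 2; the successive quotients are the partial quotients a_0, a_1, ... (each step inverts the fractional part left over by the previous one):
  13 = 6*2 + 1, so a_0 = 6.
  2 = 2*1 + 0, so a_1 = 2.
The remainder reaches 0 after 2 divisions, so the expansion has 2 partial quotients, read off in order.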